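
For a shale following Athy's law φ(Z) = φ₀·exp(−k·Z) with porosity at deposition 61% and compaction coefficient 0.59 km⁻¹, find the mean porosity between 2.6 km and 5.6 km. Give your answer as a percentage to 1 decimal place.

⟨φ⟩ = (1/(Z₂−Z₁)) ∫ φ₀ e^(−kZ) dZ = φ₀·(e^(−k·Z₁) − e^(−k·Z₂)) / (k·(Z₂−Z₁))
e^(−0.59×2.6) = 0.2157; e^(−0.59×5.6) = 0.0367
⟨φ⟩ = 0.61 × (0.2157 − 0.0367) / (0.59 × 3) = 0.61 × 0.1011 = 0.0617

6.2%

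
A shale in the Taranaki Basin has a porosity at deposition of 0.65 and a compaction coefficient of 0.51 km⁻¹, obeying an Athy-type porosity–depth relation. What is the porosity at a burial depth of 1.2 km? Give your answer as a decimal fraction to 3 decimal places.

0.352

n = n₀·exp(−c·d) = 0.65 × exp(−0.51 × 1.2) = 0.65 × exp(−0.612)
  = 0.65 × 0.5423 = 0.3525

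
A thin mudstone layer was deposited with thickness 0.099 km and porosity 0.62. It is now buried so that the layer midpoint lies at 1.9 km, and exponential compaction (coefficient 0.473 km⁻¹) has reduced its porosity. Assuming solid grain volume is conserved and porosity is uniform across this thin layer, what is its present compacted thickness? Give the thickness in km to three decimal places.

0.050 km

Porosity at 1.9 km: n = 0.62·exp(−0.473×1.9) = 0.2524
Solid-volume conservation: h(1−n) = h₀(1−n₀) ⇒ h = h₀·(1−n₀)/(1−n)
h = 0.099 × (1 − 0.62)/(1 − 0.2524) = 0.099 × 0.5083 = 0.0503 km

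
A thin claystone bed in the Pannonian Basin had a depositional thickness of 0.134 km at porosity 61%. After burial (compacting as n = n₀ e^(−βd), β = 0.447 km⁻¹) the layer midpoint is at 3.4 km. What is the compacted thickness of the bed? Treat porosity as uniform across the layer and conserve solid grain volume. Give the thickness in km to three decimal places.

0.060 km

Porosity at 3.4 km: n = 0.61·exp(−0.447×3.4) = 0.1334
Solid-volume conservation: h(1−n) = h₀(1−n₀) ⇒ h = h₀·(1−n₀)/(1−n)
h = 0.134 × (1 − 0.61)/(1 − 0.1334) = 0.134 × 0.4501 = 0.0603 km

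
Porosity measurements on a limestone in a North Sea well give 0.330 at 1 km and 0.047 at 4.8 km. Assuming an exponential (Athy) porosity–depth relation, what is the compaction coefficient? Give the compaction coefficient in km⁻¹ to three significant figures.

0.513 km⁻¹

Athy: n(Z) = n₀ e^(−cZ) ⇒ n₁/n₂ = e^{c(Z₂−Z₁)} ⇒ c = ln(n₁/n₂)/(Z₂−Z₁)
c = ln(0.33/0.047) / (4.8 − 1) = ln(7.021) / 3.8 = 1.9489 / 3.8 = 0.5129 km⁻¹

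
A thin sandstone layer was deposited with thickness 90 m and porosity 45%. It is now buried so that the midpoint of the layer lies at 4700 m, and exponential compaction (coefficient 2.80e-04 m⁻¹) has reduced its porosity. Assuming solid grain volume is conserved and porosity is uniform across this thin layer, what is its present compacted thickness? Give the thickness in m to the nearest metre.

Working in km (1 km = 1000 m; β in km⁻¹ = β in m⁻¹ × 1000):
Porosity at 4.7 km: n = 0.45·exp(−0.28×4.7) = 0.1207
Solid-volume conservation: h(1−n) = h₀(1−n₀) ⇒ h = h₀·(1−n₀)/(1−n)
h = 0.09 × (1 − 0.45)/(1 − 0.1207) = 0.09 × 0.6255 = 0.0563 km

56 m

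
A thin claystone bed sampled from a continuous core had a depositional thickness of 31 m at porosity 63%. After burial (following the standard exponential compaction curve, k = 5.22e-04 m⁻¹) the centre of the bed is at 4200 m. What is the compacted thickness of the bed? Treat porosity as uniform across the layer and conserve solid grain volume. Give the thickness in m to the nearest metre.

12 m

Working in km (1 km = 1000 m; k in km⁻¹ = k in m⁻¹ × 1000):
Porosity at 4.2 km: phi = 0.63·exp(−0.522×4.2) = 0.0703
Solid-volume conservation: h(1−phi) = h₀(1−phi₀) ⇒ h = h₀·(1−phi₀)/(1−phi)
h = 0.031 × (1 − 0.63)/(1 − 0.0703) = 0.031 × 0.3980 = 0.0123 km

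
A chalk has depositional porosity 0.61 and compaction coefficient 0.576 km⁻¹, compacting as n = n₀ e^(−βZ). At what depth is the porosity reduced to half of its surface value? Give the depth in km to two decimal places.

1.20 km

n/n₀ = 1/2 ⇒ exp(−β·Z) = 1/2 ⇒ Z = ln(2) / β
Z = 0.6931 / 0.576 = 1.203 km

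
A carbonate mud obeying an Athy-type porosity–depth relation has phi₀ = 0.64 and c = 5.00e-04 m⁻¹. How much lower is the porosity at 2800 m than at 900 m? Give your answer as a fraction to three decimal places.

0.250

Working in km (1 km = 1000 m; c in km⁻¹ = c in m⁻¹ × 1000):
phi(0.9) = 0.64·e^(−0.5×0.9) = 0.4081
phi(2.8) = 0.64·e^(−0.5×2.8) = 0.1578
Δphi = 0.4081 − 0.1578 = 0.2503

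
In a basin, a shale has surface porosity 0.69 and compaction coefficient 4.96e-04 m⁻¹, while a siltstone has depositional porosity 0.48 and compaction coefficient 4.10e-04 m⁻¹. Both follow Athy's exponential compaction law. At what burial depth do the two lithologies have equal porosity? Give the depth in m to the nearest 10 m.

4220 m

Working in km (1 km = 1000 m; k in km⁻¹ = k in m⁻¹ × 1000):
Set φ₀ₐ e^(−kₐd) = φ₀ᵦ e^(−kᵦd) ⇒ ln(φ₀ₐ/φ₀ᵦ) = (kₐ − kᵦ)·d
d = ln(0.69/0.48) / (0.496 − 0.41) = 0.3629 / 0.086 = 4.220 km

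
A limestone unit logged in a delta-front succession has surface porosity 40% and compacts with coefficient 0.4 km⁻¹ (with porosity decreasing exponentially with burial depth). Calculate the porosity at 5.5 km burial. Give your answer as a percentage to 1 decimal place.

4.4%

φ = φ₀·exp(−k·d) = 0.4 × exp(−0.4 × 5.5) = 0.4 × exp(−2.2)
  = 0.4 × 0.1108 = 0.0443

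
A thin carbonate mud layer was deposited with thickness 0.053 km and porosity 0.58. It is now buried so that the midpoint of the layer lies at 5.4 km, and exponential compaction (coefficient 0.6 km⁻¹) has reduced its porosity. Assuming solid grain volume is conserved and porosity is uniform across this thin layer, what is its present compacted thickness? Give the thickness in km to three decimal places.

Porosity at 5.4 km: n = 0.58·exp(−0.6×5.4) = 0.0227
Solid-volume conservation: h(1−n) = h₀(1−n₀) ⇒ h = h₀·(1−n₀)/(1−n)
h = 0.053 × (1 − 0.58)/(1 − 0.0227) = 0.053 × 0.4298 = 0.0228 km

0.023 km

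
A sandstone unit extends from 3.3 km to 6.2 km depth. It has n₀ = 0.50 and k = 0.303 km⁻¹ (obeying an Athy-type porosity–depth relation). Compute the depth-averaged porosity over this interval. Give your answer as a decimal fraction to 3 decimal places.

⟨n⟩ = (1/(d₂−d₁)) ∫ n₀ e^(−kd) dd = n₀·(e^(−k·d₁) − e^(−k·d₂)) / (k·(d₂−d₁))
e^(−0.303×3.3) = 0.3679; e^(−0.303×6.2) = 0.1528
⟨n⟩ = 0.5 × (0.3679 − 0.1528) / (0.303 × 2.9) = 0.5 × 0.2448 = 0.1224

0.122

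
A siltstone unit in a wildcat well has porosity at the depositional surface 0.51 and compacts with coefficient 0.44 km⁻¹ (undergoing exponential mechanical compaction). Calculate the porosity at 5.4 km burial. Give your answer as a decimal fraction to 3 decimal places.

0.047

n = n₀·exp(−c·d) = 0.51 × exp(−0.44 × 5.4) = 0.51 × exp(−2.376)
  = 0.51 × 0.0929 = 0.0474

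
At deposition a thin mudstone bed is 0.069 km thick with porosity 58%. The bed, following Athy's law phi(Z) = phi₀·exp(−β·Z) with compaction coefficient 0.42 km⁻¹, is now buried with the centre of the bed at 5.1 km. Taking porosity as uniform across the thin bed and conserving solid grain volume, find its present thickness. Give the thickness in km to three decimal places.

Porosity at 5.1 km: phi = 0.58·exp(−0.42×5.1) = 0.0681
Solid-volume conservation: h(1−phi) = h₀(1−phi₀) ⇒ h = h₀·(1−phi₀)/(1−phi)
h = 0.069 × (1 − 0.58)/(1 − 0.0681) = 0.069 × 0.4507 = 0.0311 km

0.031 km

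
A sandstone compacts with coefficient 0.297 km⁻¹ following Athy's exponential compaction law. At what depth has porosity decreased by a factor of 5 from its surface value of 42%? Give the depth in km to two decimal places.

φ/φ₀ = 1/5 ⇒ exp(−c·Z) = 1/5 ⇒ Z = ln(5) / c
Z = 1.6094 / 0.297 = 5.419 km

5.42 km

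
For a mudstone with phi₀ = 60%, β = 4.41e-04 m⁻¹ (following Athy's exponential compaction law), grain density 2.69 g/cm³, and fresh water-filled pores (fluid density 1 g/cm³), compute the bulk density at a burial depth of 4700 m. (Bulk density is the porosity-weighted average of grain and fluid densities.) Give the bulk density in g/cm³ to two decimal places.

Working in km (1 km = 1000 m; β in km⁻¹ = β in m⁻¹ × 1000):
Porosity at depth: phi = 0.6·exp(−0.441×4.7) = 0.6×0.1258 = 0.0755
Bulk density: ρ_b = (1−phi)ρ_g + phi·ρ_f = 0.9245×2.69 + 0.0755×1
       = 2.487 + 0.076 = 2.562 g/cm³

2.56 g/cm³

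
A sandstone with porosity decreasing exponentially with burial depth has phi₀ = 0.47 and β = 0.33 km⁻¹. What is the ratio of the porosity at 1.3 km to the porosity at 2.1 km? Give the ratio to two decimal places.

1.30

phi(Z₁)/phi(Z₂) = e^(−β·Z₁)/e^(−β·Z₂) = e^{β(Z₂−Z₁)}
= exp(0.33 × 0.8) = exp(0.264) = 1.3021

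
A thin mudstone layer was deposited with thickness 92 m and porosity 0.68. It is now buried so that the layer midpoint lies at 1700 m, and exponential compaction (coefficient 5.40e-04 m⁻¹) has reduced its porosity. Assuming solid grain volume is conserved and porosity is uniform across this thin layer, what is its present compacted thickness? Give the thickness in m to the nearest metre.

40 m

Working in km (1 km = 1000 m; c in km⁻¹ = c in m⁻¹ × 1000):
Porosity at 1.7 km: n = 0.68·exp(−0.54×1.7) = 0.2715
Solid-volume conservation: h(1−n) = h₀(1−n₀) ⇒ h = h₀·(1−n₀)/(1−n)
h = 0.092 × (1 − 0.68)/(1 − 0.2715) = 0.092 × 0.4393 = 0.0404 km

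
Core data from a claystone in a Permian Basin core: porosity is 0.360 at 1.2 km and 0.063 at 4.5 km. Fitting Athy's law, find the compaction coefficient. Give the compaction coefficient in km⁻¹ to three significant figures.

0.528 km⁻¹

Athy: φ(z) = φ₀ e^(−kz) ⇒ φ₁/φ₂ = e^{k(z₂−z₁)} ⇒ k = ln(φ₁/φ₂)/(z₂−z₁)
k = ln(0.36/0.063) / (4.5 − 1.2) = ln(5.714) / 3.3 = 1.7430 / 3.3 = 0.5282 km⁻¹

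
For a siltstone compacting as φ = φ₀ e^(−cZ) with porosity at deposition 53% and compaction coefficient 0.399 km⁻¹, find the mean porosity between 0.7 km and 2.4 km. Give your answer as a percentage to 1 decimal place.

⟨φ⟩ = (1/(Z₂−Z₁)) ∫ φ₀ e^(−cZ) dZ = φ₀·(e^(−c·Z₁) − e^(−c·Z₂)) / (c·(Z₂−Z₁))
e^(−0.399×0.7) = 0.7563; e^(−0.399×2.4) = 0.3838
⟨φ⟩ = 0.53 × (0.7563 − 0.3838) / (0.399 × 1.7) = 0.53 × 0.5492 = 0.2911

29.1%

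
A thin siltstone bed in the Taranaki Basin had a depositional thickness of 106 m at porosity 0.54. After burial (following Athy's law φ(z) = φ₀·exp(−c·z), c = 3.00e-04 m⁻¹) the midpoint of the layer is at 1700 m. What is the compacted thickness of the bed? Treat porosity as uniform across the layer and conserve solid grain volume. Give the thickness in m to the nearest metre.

72 m

Working in km (1 km = 1000 m; c in km⁻¹ = c in m⁻¹ × 1000):
Porosity at 1.7 km: φ = 0.54·exp(−0.3×1.7) = 0.3243
Solid-volume conservation: h(1−φ) = h₀(1−φ₀) ⇒ h = h₀·(1−φ₀)/(1−φ)
h = 0.106 × (1 − 0.54)/(1 − 0.3243) = 0.106 × 0.6807 = 0.0722 km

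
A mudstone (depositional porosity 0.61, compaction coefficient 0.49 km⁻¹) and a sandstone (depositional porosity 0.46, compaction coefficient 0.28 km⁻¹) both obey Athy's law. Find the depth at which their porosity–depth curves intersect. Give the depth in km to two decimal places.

1.34 km

Set phi₀ₐ e^(−βₐZ) = phi₀ᵦ e^(−βᵦZ) ⇒ ln(phi₀ₐ/phi₀ᵦ) = (βₐ − βᵦ)·Z
Z = ln(0.61/0.46) / (0.49 − 0.28) = 0.2822 / 0.21 = 1.344 km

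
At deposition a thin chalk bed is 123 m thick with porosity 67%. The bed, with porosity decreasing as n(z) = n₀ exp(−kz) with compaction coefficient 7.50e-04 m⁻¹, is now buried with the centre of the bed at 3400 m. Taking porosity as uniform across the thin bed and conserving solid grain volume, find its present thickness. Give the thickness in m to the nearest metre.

43 m

Working in km (1 km = 1000 m; k in km⁻¹ = k in m⁻¹ × 1000):
Porosity at 3.4 km: n = 0.67·exp(−0.75×3.4) = 0.0523
Solid-volume conservation: h(1−n) = h₀(1−n₀) ⇒ h = h₀·(1−n₀)/(1−n)
h = 0.123 × (1 − 0.67)/(1 − 0.0523) = 0.123 × 0.3482 = 0.0428 km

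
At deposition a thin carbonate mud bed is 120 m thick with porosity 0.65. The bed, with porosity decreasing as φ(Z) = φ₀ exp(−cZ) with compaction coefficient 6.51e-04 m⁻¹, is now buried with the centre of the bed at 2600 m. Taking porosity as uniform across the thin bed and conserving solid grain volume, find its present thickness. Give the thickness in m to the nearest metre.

48 m

Working in km (1 km = 1000 m; c in km⁻¹ = c in m⁻¹ × 1000):
Porosity at 2.6 km: φ = 0.65·exp(−0.651×2.6) = 0.1196
Solid-volume conservation: h(1−φ) = h₀(1−φ₀) ⇒ h = h₀·(1−φ₀)/(1−φ)
h = 0.12 × (1 − 0.65)/(1 − 0.1196) = 0.12 × 0.3976 = 0.0477 km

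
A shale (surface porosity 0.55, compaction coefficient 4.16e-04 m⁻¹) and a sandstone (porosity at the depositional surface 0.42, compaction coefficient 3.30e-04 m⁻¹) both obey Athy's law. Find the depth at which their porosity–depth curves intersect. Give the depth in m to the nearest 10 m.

3140 m

Working in km (1 km = 1000 m; c in km⁻¹ = c in m⁻¹ × 1000):
Set phi₀ₐ e^(−cₐz) = phi₀ᵦ e^(−cᵦz) ⇒ ln(phi₀ₐ/phi₀ᵦ) = (cₐ − cᵦ)·z
z = ln(0.55/0.42) / (0.416 − 0.33) = 0.2697 / 0.086 = 3.136 km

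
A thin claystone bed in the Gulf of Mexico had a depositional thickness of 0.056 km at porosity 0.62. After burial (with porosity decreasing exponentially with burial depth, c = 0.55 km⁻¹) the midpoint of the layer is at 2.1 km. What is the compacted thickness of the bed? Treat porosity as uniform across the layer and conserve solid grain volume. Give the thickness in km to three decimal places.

Porosity at 2.1 km: n = 0.62·exp(−0.55×2.1) = 0.1953
Solid-volume conservation: h(1−n) = h₀(1−n₀) ⇒ h = h₀·(1−n₀)/(1−n)
h = 0.056 × (1 − 0.62)/(1 − 0.1953) = 0.056 × 0.4722 = 0.0264 km

0.026 km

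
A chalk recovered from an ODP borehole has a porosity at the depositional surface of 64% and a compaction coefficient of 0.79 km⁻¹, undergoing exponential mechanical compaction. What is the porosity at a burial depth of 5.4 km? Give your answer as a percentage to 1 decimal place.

0.9%

n = n₀·exp(−c·d) = 0.64 × exp(−0.79 × 5.4) = 0.64 × exp(−4.266)
  = 0.64 × 0.0140 = 0.0090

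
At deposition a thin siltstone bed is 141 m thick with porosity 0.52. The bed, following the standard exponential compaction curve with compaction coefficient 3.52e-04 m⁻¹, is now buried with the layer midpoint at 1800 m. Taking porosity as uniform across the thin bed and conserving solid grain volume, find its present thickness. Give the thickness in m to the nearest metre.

Working in km (1 km = 1000 m; β in km⁻¹ = β in m⁻¹ × 1000):
Porosity at 1.8 km: phi = 0.52·exp(−0.352×1.8) = 0.2760
Solid-volume conservation: h(1−phi) = h₀(1−phi₀) ⇒ h = h₀·(1−phi₀)/(1−phi)
h = 0.141 × (1 − 0.52)/(1 − 0.2760) = 0.141 × 0.6629 = 0.0935 km

93 m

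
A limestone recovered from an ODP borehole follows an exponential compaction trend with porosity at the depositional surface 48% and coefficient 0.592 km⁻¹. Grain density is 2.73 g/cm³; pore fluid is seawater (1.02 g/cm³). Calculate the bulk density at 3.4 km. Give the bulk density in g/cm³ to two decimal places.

Porosity at depth: n = 0.48·exp(−0.592×3.4) = 0.48×0.1336 = 0.0641
Bulk density: ρ_b = (1−n)ρ_g + n·ρ_f = 0.9359×2.73 + 0.0641×1.02
       = 2.555 + 0.065 = 2.620 g/cm³

2.62 g/cm³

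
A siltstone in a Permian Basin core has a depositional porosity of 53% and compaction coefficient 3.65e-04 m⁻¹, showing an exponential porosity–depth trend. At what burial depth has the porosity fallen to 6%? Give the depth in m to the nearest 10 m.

Working in km (1 km = 1000 m; k in km⁻¹ = k in m⁻¹ × 1000):
Invert Athy's law: d = ln(phi₀/phi) / k
d = ln(0.53/0.06) / 0.365 = ln(8.833) / 0.365 = 2.1785 / 0.365 = 5.969 km

5970 m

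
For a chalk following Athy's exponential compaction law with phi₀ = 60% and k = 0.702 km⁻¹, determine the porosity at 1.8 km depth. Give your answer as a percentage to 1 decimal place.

17.0%

phi = phi₀·exp(−k·d) = 0.6 × exp(−0.702 × 1.8) = 0.6 × exp(−1.264)
  = 0.6 × 0.2826 = 0.1696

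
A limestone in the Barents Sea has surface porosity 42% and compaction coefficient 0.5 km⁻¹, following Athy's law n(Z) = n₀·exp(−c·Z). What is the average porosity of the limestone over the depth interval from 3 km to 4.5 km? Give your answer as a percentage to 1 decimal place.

6.6%

⟨n⟩ = (1/(Z₂−Z₁)) ∫ n₀ e^(−cZ) dZ = n₀·(e^(−c·Z₁) − e^(−c·Z₂)) / (c·(Z₂−Z₁))
e^(−0.5×3) = 0.2231; e^(−0.5×4.5) = 0.1054
⟨n⟩ = 0.42 × (0.2231 − 0.1054) / (0.5 × 1.5) = 0.42 × 0.1570 = 0.0659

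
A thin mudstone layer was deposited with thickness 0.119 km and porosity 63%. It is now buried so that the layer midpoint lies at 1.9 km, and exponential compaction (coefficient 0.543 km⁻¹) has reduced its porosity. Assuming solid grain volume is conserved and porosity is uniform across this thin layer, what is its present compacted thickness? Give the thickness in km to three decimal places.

Porosity at 1.9 km: φ = 0.63·exp(−0.543×1.9) = 0.2245
Solid-volume conservation: h(1−φ) = h₀(1−φ₀) ⇒ h = h₀·(1−φ₀)/(1−φ)
h = 0.119 × (1 − 0.63)/(1 − 0.2245) = 0.119 × 0.4771 = 0.0568 km

0.057 km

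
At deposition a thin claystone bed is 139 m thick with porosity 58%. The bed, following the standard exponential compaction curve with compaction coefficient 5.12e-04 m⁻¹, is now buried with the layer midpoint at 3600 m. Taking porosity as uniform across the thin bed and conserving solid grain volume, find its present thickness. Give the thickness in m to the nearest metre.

Working in km (1 km = 1000 m; c in km⁻¹ = c in m⁻¹ × 1000):
Porosity at 3.6 km: n = 0.58·exp(−0.512×3.6) = 0.0918
Solid-volume conservation: h(1−n) = h₀(1−n₀) ⇒ h = h₀·(1−n₀)/(1−n)
h = 0.139 × (1 − 0.58)/(1 − 0.0918) = 0.139 × 0.4625 = 0.0643 km

64 m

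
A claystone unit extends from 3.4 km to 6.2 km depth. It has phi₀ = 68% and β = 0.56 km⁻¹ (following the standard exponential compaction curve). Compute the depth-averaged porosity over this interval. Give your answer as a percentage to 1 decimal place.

⟨phi⟩ = (1/(d₂−d₁)) ∫ phi₀ e^(−βd) dd = phi₀·(e^(−β·d₁) − e^(−β·d₂)) / (β·(d₂−d₁))
e^(−0.56×3.4) = 0.1490; e^(−0.56×6.2) = 0.0311
⟨phi⟩ = 0.68 × (0.1490 − 0.0311) / (0.56 × 2.8) = 0.68 × 0.0752 = 0.0511

5.1%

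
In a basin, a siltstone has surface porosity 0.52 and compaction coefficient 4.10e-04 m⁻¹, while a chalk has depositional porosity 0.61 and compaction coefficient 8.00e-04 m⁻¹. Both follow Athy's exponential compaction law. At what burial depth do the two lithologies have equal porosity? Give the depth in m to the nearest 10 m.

410 m

Working in km (1 km = 1000 m; β in km⁻¹ = β in m⁻¹ × 1000):
Set n₀ₐ e^(−βₐd) = n₀ᵦ e^(−βᵦd) ⇒ ln(n₀ₐ/n₀ᵦ) = (βₐ − βᵦ)·d
d = ln(0.52/0.61) / (0.41 − 0.8) = -0.1596 / -0.39 = 0.409 km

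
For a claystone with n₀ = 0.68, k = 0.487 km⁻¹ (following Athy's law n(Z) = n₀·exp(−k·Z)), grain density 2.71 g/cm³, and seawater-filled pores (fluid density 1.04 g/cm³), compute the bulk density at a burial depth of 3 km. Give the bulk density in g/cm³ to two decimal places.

2.45 g/cm³

Porosity at depth: n = 0.68·exp(−0.487×3) = 0.68×0.2320 = 0.1578
Bulk density: ρ_b = (1−n)ρ_g + n·ρ_f = 0.8422×2.71 + 0.1578×1.04
       = 2.282 + 0.164 = 2.447 g/cm³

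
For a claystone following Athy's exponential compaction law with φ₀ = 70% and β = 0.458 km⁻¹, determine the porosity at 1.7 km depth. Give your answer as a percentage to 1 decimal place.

32.1%

φ = φ₀·exp(−β·Z) = 0.7 × exp(−0.458 × 1.7) = 0.7 × exp(−0.7786)
  = 0.7 × 0.4590 = 0.3213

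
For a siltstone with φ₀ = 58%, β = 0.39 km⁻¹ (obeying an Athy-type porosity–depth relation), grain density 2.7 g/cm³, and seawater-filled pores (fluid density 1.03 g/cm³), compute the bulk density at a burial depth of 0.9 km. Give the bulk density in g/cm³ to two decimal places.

2.02 g/cm³

Porosity at depth: φ = 0.58·exp(−0.39×0.9) = 0.58×0.7040 = 0.4083
Bulk density: ρ_b = (1−φ)ρ_g + φ·ρ_f = 0.5917×2.7 + 0.4083×1.03
       = 1.598 + 0.421 = 2.018 g/cm³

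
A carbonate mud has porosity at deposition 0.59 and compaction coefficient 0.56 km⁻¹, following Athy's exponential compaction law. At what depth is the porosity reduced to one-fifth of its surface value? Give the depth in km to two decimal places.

2.87 km

φ/φ₀ = 1/5 ⇒ exp(−β·d) = 1/5 ⇒ d = ln(5) / β
d = 1.6094 / 0.56 = 2.874 km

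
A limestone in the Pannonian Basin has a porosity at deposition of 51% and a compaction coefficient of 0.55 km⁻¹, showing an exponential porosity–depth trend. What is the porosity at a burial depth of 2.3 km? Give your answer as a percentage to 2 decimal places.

14.39%

phi = phi₀·exp(−β·d) = 0.51 × exp(−0.55 × 2.3) = 0.51 × exp(−1.265)
  = 0.51 × 0.2822 = 0.1439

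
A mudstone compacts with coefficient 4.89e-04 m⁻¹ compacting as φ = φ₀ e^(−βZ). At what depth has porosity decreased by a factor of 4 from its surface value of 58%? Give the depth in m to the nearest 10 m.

Working in km (1 km = 1000 m; β in km⁻¹ = β in m⁻¹ × 1000):
φ/φ₀ = 1/4 ⇒ exp(−β·Z) = 1/4 ⇒ Z = ln(4) / β
Z = 1.3863 / 0.489 = 2.835 km

2830 m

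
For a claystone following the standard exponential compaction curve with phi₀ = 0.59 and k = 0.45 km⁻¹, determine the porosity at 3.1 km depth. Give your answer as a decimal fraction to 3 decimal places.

0.146

phi = phi₀·exp(−k·Z) = 0.59 × exp(−0.45 × 3.1) = 0.59 × exp(−1.395)
  = 0.59 × 0.2478 = 0.1462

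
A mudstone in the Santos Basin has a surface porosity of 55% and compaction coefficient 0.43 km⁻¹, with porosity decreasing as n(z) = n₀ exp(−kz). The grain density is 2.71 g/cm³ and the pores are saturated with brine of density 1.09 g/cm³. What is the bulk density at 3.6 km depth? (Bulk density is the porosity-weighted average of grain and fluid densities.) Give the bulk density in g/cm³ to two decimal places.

2.52 g/cm³

Porosity at depth: n = 0.55·exp(−0.43×3.6) = 0.55×0.2127 = 0.1170
Bulk density: ρ_b = (1−n)ρ_g + n·ρ_f = 0.8830×2.71 + 0.1170×1.09
       = 2.393 + 0.127 = 2.521 g/cm³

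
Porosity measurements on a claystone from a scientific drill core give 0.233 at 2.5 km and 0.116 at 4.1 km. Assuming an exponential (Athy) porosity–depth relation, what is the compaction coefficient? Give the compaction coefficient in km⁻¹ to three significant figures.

Athy: phi(d) = phi₀ e^(−kd) ⇒ phi₁/phi₂ = e^{k(d₂−d₁)} ⇒ k = ln(phi₁/phi₂)/(d₂−d₁)
k = ln(0.233/0.116) / (4.1 − 2.5) = ln(2.009) / 1.6 = 0.6974 / 1.6 = 0.4359 km⁻¹

0.436 km⁻¹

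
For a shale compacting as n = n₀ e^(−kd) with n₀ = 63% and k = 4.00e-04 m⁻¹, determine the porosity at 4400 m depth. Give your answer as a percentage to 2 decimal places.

10.84%

Working in km (1 km = 1000 m; k in km⁻¹ = k in m⁻¹ × 1000):
n = n₀·exp(−k·d) = 0.63 × exp(−0.4 × 4.4) = 0.63 × exp(−1.76)
  = 0.63 × 0.1720 = 0.1084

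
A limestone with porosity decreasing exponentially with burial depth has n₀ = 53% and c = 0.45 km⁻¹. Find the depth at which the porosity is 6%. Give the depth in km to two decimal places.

Invert Athy's law: z = ln(n₀/n) / c
z = ln(0.53/0.06) / 0.45 = ln(8.833) / 0.45 = 2.1785 / 0.45 = 4.841 km

4.84 km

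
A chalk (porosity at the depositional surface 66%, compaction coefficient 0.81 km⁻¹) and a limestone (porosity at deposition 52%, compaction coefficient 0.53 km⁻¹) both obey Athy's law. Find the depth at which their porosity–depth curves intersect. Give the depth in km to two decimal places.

Set φ₀ₐ e^(−cₐd) = φ₀ᵦ e^(−cᵦd) ⇒ ln(φ₀ₐ/φ₀ᵦ) = (cₐ − cᵦ)·d
d = ln(0.66/0.52) / (0.81 − 0.53) = 0.2384 / 0.28 = 0.851 km

0.85 km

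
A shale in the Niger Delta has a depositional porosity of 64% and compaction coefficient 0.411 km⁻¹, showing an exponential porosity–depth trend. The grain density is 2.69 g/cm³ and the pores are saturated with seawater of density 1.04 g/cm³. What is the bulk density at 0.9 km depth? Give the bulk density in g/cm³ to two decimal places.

Porosity at depth: n = 0.64·exp(−0.411×0.9) = 0.64×0.6908 = 0.4421
Bulk density: ρ_b = (1−n)ρ_g + n·ρ_f = 0.5579×2.69 + 0.4421×1.04
       = 1.501 + 0.460 = 1.961 g/cm³

1.96 g/cm³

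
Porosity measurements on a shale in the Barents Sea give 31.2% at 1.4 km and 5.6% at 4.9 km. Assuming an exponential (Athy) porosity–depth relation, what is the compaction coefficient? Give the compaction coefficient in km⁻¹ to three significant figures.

0.491 km⁻¹

Athy: phi(z) = phi₀ e^(−kz) ⇒ phi₁/phi₂ = e^{k(z₂−z₁)} ⇒ k = ln(phi₁/phi₂)/(z₂−z₁)
k = ln(0.312/0.056) / (4.9 − 1.4) = ln(5.571) / 3.5 = 1.7177 / 3.5 = 0.4908 km⁻¹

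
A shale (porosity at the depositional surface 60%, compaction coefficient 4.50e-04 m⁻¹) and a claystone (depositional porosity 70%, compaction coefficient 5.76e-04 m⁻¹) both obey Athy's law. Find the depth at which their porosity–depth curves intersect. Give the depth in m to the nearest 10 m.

1220 m

Working in km (1 km = 1000 m; c in km⁻¹ = c in m⁻¹ × 1000):
Set n₀ₐ e^(−cₐz) = n₀ᵦ e^(−cᵦz) ⇒ ln(n₀ₐ/n₀ᵦ) = (cₐ − cᵦ)·z
z = ln(0.6/0.7) / (0.45 − 0.576) = -0.1542 / -0.126 = 1.223 km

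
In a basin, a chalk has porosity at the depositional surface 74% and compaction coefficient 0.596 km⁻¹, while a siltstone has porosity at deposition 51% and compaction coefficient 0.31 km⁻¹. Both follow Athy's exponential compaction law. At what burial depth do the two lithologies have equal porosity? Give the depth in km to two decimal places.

Set phi₀ₐ e^(−cₐd) = phi₀ᵦ e^(−cᵦd) ⇒ ln(phi₀ₐ/phi₀ᵦ) = (cₐ − cᵦ)·d
d = ln(0.74/0.51) / (0.596 − 0.31) = 0.3722 / 0.286 = 1.302 km

1.30 km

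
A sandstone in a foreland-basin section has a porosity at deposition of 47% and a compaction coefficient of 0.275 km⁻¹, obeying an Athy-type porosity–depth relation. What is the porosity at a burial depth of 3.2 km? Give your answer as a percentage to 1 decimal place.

phi = phi₀·exp(−c·Z) = 0.47 × exp(−0.275 × 3.2) = 0.47 × exp(−0.88)
  = 0.47 × 0.4148 = 0.1949

19.5%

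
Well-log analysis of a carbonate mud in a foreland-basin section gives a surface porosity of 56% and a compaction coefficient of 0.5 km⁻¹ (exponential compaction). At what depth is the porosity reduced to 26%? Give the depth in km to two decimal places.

1.53 km

Invert Athy's law: Z = ln(phi₀/phi) / β
Z = ln(0.56/0.26) / 0.5 = ln(2.154) / 0.5 = 0.7673 / 0.5 = 1.535 km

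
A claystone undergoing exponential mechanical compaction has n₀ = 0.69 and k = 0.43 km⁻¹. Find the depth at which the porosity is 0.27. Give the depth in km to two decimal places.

2.18 km

Invert Athy's law: z = ln(n₀/n) / k
z = ln(0.69/0.27) / 0.43 = ln(2.556) / 0.43 = 0.9383 / 0.43 = 2.182 km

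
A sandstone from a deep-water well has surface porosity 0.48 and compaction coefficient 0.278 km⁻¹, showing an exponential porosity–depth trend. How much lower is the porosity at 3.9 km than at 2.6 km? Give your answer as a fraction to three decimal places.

phi(2.6) = 0.48·e^(−0.278×2.6) = 0.2330
phi(3.9) = 0.48·e^(−0.278×3.9) = 0.1623
Δphi = 0.2330 − 0.1623 = 0.0707

0.071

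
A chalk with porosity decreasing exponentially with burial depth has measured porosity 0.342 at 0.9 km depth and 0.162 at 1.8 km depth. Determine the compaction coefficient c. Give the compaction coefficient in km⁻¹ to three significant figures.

0.830 km⁻¹

Athy: n(Z) = n₀ e^(−cZ) ⇒ n₁/n₂ = e^{c(Z₂−Z₁)} ⇒ c = ln(n₁/n₂)/(Z₂−Z₁)
c = ln(0.342/0.162) / (1.8 − 0.9) = ln(2.111) / 0.9 = 0.7472 / 0.9 = 0.8302 km⁻¹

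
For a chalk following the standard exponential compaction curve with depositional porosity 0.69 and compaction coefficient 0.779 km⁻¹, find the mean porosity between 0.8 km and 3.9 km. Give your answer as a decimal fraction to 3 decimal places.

0.140

⟨n⟩ = (1/(z₂−z₁)) ∫ n₀ e^(−cz) dz = n₀·(e^(−c·z₁) − e^(−c·z₂)) / (c·(z₂−z₁))
e^(−0.779×0.8) = 0.5362; e^(−0.779×3.9) = 0.0479
⟨n⟩ = 0.69 × (0.5362 − 0.0479) / (0.779 × 3.1) = 0.69 × 0.2022 = 0.1395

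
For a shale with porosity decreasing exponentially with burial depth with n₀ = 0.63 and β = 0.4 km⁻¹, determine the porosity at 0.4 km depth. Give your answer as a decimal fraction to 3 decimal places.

n = n₀·exp(−β·z) = 0.63 × exp(−0.4 × 0.4) = 0.63 × exp(−0.16)
  = 0.63 × 0.8521 = 0.5369

0.537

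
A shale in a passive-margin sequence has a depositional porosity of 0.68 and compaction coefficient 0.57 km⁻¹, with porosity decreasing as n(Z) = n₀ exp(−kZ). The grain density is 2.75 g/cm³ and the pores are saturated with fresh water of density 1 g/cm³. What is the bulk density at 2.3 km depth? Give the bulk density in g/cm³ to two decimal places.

2.43 g/cm³

Porosity at depth: n = 0.68·exp(−0.57×2.3) = 0.68×0.2696 = 0.1833
Bulk density: ρ_b = (1−n)ρ_g + n·ρ_f = 0.8167×2.75 + 0.1833×1
       = 2.246 + 0.183 = 2.429 g/cm³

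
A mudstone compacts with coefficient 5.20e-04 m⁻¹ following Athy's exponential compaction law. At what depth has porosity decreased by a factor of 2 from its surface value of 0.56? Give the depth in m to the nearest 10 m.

1330 m

Working in km (1 km = 1000 m; c in km⁻¹ = c in m⁻¹ × 1000):
n/n₀ = 1/2 ⇒ exp(−c·Z) = 1/2 ⇒ Z = ln(2) / c
Z = 0.6931 / 0.52 = 1.333 km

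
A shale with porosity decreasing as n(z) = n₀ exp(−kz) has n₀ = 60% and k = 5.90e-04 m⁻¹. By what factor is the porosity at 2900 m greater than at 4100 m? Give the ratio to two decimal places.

Working in km (1 km = 1000 m; k in km⁻¹ = k in m⁻¹ × 1000):
n(z₁)/n(z₂) = e^(−k·z₁)/e^(−k·z₂) = e^{k(z₂−z₁)}
= exp(0.59 × 1.2) = exp(0.708) = 2.0299

2.03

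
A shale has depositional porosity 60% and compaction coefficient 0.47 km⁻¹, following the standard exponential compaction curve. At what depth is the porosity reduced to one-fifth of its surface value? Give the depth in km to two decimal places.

phi/phi₀ = 1/5 ⇒ exp(−β·z) = 1/5 ⇒ z = ln(5) / β
z = 1.6094 / 0.47 = 3.424 km

3.42 km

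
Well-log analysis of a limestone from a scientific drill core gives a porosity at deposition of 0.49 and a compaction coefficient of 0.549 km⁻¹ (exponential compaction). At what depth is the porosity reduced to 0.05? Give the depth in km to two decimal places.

Invert Athy's law: Z = ln(φ₀/φ) / β
Z = ln(0.49/0.05) / 0.549 = ln(9.8) / 0.549 = 2.2824 / 0.549 = 4.157 km

4.16 km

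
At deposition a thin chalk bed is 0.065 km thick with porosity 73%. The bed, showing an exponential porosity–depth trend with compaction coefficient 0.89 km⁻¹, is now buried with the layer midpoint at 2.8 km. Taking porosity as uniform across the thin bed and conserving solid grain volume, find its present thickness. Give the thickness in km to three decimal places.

0.019 km

Porosity at 2.8 km: φ = 0.73·exp(−0.89×2.8) = 0.0604
Solid-volume conservation: h(1−φ) = h₀(1−φ₀) ⇒ h = h₀·(1−φ₀)/(1−φ)
h = 0.065 × (1 − 0.73)/(1 − 0.0604) = 0.065 × 0.2874 = 0.0187 km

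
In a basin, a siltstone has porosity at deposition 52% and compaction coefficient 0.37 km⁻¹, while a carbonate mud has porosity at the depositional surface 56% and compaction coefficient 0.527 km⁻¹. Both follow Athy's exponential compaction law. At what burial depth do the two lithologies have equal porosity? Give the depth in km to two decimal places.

Set φ₀ₐ e^(−βₐZ) = φ₀ᵦ e^(−βᵦZ) ⇒ ln(φ₀ₐ/φ₀ᵦ) = (βₐ − βᵦ)·Z
Z = ln(0.52/0.56) / (0.37 − 0.527) = -0.0741 / -0.157 = 0.472 km

0.47 km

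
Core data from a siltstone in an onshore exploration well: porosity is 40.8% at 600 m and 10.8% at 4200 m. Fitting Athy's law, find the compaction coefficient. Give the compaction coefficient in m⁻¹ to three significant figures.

0.000369 m⁻¹

Working in km (1 km = 1000 m; c in km⁻¹ = c in m⁻¹ × 1000):
Athy: n(z) = n₀ e^(−cz) ⇒ n₁/n₂ = e^{c(z₂−z₁)} ⇒ c = ln(n₁/n₂)/(z₂−z₁)
c = ln(0.408/0.108) / (4.2 − 0.6) = ln(3.778) / 3.6 = 1.3291 / 3.6 = 0.3692 km⁻¹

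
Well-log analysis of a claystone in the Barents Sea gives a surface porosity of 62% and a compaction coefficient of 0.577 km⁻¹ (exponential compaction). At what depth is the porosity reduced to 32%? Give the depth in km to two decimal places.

1.15 km

Invert Athy's law: Z = ln(φ₀/φ) / β
Z = ln(0.62/0.32) / 0.577 = ln(1.938) / 0.577 = 0.6614 / 0.577 = 1.146 km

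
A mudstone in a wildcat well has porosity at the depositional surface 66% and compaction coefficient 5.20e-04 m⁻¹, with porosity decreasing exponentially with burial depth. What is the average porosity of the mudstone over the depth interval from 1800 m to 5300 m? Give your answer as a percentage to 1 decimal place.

Working in km (1 km = 1000 m; β in km⁻¹ = β in m⁻¹ × 1000):
⟨phi⟩ = (1/(Z₂−Z₁)) ∫ phi₀ e^(−βZ) dZ = phi₀·(e^(−β·Z₁) − e^(−β·Z₂)) / (β·(Z₂−Z₁))
e^(−0.52×1.8) = 0.3922; e^(−0.52×5.3) = 0.0635
⟨phi⟩ = 0.66 × (0.3922 − 0.0635) / (0.52 × 3.5) = 0.66 × 0.1806 = 0.1192

11.9%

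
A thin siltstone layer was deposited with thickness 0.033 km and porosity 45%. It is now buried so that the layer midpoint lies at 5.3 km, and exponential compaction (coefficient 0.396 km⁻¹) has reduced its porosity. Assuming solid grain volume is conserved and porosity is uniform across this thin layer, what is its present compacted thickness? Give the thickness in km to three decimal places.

0.019 km

Porosity at 5.3 km: n = 0.45·exp(−0.396×5.3) = 0.0552
Solid-volume conservation: h(1−n) = h₀(1−n₀) ⇒ h = h₀·(1−n₀)/(1−n)
h = 0.033 × (1 − 0.45)/(1 − 0.0552) = 0.033 × 0.5821 = 0.0192 km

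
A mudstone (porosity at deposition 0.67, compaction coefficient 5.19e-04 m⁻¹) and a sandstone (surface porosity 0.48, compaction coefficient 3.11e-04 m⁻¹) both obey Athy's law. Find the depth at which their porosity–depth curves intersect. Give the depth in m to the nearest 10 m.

1600 m

Working in km (1 km = 1000 m; c in km⁻¹ = c in m⁻¹ × 1000):
Set n₀ₐ e^(−cₐz) = n₀ᵦ e^(−cᵦz) ⇒ ln(n₀ₐ/n₀ᵦ) = (cₐ − cᵦ)·z
z = ln(0.67/0.48) / (0.519 − 0.311) = 0.3335 / 0.208 = 1.603 km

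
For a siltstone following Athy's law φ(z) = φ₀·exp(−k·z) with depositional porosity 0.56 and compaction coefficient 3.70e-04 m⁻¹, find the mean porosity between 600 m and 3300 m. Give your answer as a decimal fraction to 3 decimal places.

0.284

Working in km (1 km = 1000 m; k in km⁻¹ = k in m⁻¹ × 1000):
⟨φ⟩ = (1/(z₂−z₁)) ∫ φ₀ e^(−kz) dz = φ₀·(e^(−k·z₁) − e^(−k·z₂)) / (k·(z₂−z₁))
e^(−0.37×0.6) = 0.8009; e^(−0.37×3.3) = 0.2949
⟨φ⟩ = 0.56 × (0.8009 − 0.2949) / (0.37 × 2.7) = 0.56 × 0.5065 = 0.2836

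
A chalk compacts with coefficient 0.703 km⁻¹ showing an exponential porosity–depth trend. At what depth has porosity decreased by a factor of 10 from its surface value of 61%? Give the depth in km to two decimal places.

n/n₀ = 1/10 ⇒ exp(−β·d) = 1/10 ⇒ d = ln(10) / β
d = 2.3026 / 0.703 = 3.275 km

3.28 km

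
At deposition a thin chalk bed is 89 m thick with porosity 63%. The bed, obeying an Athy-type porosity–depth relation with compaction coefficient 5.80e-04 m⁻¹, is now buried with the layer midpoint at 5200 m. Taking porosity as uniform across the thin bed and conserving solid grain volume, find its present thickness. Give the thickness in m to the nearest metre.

Working in km (1 km = 1000 m; k in km⁻¹ = k in m⁻¹ × 1000):
Porosity at 5.2 km: n = 0.63·exp(−0.58×5.2) = 0.0309
Solid-volume conservation: h(1−n) = h₀(1−n₀) ⇒ h = h₀·(1−n₀)/(1−n)
h = 0.089 × (1 − 0.63)/(1 − 0.0309) = 0.089 × 0.3818 = 0.0340 km

34 m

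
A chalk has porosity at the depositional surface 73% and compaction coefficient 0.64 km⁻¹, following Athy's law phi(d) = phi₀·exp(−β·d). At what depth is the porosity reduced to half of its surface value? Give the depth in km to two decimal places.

1.08 km

phi/phi₀ = 1/2 ⇒ exp(−β·d) = 1/2 ⇒ d = ln(2) / β
d = 0.6931 / 0.64 = 1.083 km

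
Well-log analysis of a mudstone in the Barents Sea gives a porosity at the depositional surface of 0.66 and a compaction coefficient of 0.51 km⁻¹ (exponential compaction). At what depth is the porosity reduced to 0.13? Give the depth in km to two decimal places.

Invert Athy's law: d = ln(n₀/n) / β
d = ln(0.66/0.13) / 0.51 = ln(5.077) / 0.51 = 1.6247 / 0.51 = 3.186 km

3.19 km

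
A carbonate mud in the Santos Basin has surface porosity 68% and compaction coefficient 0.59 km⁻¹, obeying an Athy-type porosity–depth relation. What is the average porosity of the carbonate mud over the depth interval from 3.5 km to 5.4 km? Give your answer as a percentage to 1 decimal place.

⟨φ⟩ = (1/(Z₂−Z₁)) ∫ φ₀ e^(−βZ) dZ = φ₀·(e^(−β·Z₁) − e^(−β·Z₂)) / (β·(Z₂−Z₁))
e^(−0.59×3.5) = 0.1268; e^(−0.59×5.4) = 0.0413
⟨φ⟩ = 0.68 × (0.1268 − 0.0413) / (0.59 × 1.9) = 0.68 × 0.0763 = 0.0519

5.2%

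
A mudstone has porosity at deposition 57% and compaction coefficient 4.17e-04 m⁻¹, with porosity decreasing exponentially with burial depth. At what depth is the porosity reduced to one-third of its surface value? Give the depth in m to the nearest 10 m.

2630 m

Working in km (1 km = 1000 m; k in km⁻¹ = k in m⁻¹ × 1000):
n/n₀ = 1/3 ⇒ exp(−k·d) = 1/3 ⇒ d = ln(3) / k
d = 1.0986 / 0.417 = 2.635 km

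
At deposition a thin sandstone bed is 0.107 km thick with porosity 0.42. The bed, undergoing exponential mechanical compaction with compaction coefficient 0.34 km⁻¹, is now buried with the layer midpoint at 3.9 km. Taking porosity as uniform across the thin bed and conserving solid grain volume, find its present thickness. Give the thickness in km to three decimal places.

0.070 km

Porosity at 3.9 km: φ = 0.42·exp(−0.34×3.9) = 0.1115
Solid-volume conservation: h(1−φ) = h₀(1−φ₀) ⇒ h = h₀·(1−φ₀)/(1−φ)
h = 0.107 × (1 − 0.42)/(1 − 0.1115) = 0.107 × 0.6528 = 0.0699 km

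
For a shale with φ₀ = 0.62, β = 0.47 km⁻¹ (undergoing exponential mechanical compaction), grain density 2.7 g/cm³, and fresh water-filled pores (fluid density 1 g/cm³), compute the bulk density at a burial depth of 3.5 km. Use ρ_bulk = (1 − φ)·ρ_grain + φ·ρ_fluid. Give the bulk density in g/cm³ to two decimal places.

2.50 g/cm³

Porosity at depth: φ = 0.62·exp(−0.47×3.5) = 0.62×0.1930 = 0.1197
Bulk density: ρ_b = (1−φ)ρ_g + φ·ρ_f = 0.8803×2.7 + 0.1197×1
       = 2.377 + 0.120 = 2.497 g/cm³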